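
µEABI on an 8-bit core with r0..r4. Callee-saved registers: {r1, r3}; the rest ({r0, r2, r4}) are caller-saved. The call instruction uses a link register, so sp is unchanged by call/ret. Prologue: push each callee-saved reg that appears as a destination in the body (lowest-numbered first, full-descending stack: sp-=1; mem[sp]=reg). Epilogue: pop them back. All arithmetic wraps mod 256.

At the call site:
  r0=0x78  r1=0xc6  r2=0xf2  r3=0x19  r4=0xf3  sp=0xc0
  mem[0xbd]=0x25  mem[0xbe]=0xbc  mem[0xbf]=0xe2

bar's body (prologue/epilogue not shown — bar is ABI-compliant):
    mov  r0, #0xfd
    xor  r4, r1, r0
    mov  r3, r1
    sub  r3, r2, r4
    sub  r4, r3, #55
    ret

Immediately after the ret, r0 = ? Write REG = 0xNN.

REG = 0xfd

prologue: push r3 → mem[0xbf]=0x19, sp=0xbf
body[0] mov  r0, #0xfd → r0=0xfd
body[1] xor  r4, r1, r0 → r4=0x3b
body[2] mov  r3, r1 → r3=0xc6
body[3] sub  r3, r2, r4 → r3=0xb7
body[4] sub  r4, r3, #55 → r4=0x80
epilogue: pop r3=0x19, sp=0xc0
r0 is caller-saved → body value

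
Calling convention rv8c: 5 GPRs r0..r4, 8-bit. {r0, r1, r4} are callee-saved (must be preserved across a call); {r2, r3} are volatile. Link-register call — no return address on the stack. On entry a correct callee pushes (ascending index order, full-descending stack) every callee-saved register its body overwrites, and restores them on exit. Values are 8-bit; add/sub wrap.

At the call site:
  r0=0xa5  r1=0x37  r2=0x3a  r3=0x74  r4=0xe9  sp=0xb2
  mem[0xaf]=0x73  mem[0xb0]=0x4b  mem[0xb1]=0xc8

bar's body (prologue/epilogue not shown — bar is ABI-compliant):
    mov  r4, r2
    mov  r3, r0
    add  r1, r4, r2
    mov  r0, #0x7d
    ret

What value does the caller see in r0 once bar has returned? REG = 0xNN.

REG = 0xa5

prologue: push r0 -> mem[0xb1]=0xa5, sp=0xb1
prologue: push r1 -> mem[0xb0]=0x37, sp=0xb0
prologue: push r4 -> mem[0xaf]=0xe9, sp=0xaf
body[0] mov  r4, r2 -> r4=0x3a
body[1] mov  r3, r0 -> r3=0xa5
body[2] add  r1, r4, r2 -> r1=0x74
body[3] mov  r0, #0x7d -> r0=0x7d
epilogue: pop r4=0xe9, sp=0xb0
epilogue: pop r1=0x37, sp=0xb1
epilogue: pop r0=0xa5, sp=0xb2
r0 is callee-saved -> restored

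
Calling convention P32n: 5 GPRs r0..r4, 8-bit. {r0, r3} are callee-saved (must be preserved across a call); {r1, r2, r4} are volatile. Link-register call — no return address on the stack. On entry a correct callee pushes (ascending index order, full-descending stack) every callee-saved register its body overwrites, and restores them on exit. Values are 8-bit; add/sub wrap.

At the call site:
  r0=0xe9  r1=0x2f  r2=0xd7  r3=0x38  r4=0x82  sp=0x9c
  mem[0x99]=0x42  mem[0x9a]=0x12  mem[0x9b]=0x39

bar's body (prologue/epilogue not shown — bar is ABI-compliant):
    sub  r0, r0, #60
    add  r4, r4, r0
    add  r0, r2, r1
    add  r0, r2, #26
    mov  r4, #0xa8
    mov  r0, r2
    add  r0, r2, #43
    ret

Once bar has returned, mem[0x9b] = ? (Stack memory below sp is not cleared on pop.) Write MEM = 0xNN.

prologue: push r0 → mem[0x9b]=0xe9, sp=0x9b
body[0] sub  r0, r0, #60 → r0=0xad
body[1] add  r4, r4, r0 → r4=0x2f
body[2] add  r0, r2, r1 → r0=0x06
body[3] add  r0, r2, #26 → r0=0xf1
body[4] mov  r4, #0xa8 → r4=0xa8
body[5] mov  r0, r2 → r0=0xd7
body[6] add  r0, r2, #43 → r0=0x02
epilogue: pop r0=0xe9, sp=0x9c
prologue pushed ['r0'] at ['0x9b']

MEM = 0xe9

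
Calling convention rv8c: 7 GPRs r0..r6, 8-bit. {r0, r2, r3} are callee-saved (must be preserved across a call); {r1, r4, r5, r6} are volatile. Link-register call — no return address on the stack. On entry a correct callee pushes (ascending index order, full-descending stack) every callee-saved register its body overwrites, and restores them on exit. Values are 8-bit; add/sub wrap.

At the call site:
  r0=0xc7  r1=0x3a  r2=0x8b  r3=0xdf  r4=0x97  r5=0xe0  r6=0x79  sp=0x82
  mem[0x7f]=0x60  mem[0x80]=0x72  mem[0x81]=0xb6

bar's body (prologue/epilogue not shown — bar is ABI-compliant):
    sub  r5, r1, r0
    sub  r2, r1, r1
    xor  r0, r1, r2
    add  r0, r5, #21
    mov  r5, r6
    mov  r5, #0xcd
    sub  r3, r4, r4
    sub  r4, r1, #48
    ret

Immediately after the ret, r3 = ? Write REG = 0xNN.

REG = 0xdf

prologue: push r0 -> mem[0x81]=0xc7, sp=0x81
prologue: push r2 -> mem[0x80]=0x8b, sp=0x80
prologue: push r3 -> mem[0x7f]=0xdf, sp=0x7f
body[0] sub  r5, r1, r0 -> r5=0x73
body[1] sub  r2, r1, r1 -> r2=0x00
body[2] xor  r0, r1, r2 -> r0=0x3a
body[3] add  r0, r5, #21 -> r0=0x88
body[4] mov  r5, r6 -> r5=0x79
body[5] mov  r5, #0xcd -> r5=0xcd
body[6] sub  r3, r4, r4 -> r3=0x00
body[7] sub  r4, r1, #48 -> r4=0x0a
epilogue: pop r3=0xdf, sp=0x80
epilogue: pop r2=0x8b, sp=0x81
epilogue: pop r0=0xc7, sp=0x82
r3 is callee-saved -> restored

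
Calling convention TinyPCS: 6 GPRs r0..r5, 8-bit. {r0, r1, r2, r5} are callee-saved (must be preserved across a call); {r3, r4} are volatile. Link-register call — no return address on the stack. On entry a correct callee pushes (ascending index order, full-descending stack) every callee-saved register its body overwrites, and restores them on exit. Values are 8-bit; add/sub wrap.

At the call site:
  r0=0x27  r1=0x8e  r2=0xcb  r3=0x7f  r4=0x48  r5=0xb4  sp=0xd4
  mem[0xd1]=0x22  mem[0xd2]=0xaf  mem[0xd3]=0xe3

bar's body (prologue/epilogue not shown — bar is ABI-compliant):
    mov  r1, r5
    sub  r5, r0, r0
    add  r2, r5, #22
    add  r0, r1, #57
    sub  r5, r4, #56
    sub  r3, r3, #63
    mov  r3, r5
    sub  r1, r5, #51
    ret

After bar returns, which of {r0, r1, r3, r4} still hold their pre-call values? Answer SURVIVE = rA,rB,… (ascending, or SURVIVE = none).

prologue: push r0 → mem[0xd3]=0x27, sp=0xd3
prologue: push r1 → mem[0xd2]=0x8e, sp=0xd2
prologue: push r2 → mem[0xd1]=0xcb, sp=0xd1
prologue: push r5 → mem[0xd0]=0xb4, sp=0xd0
body[0] mov  r1, r5 → r1=0xb4
body[1] sub  r5, r0, r0 → r5=0x00
body[2] add  r2, r5, #22 → r2=0x16
body[3] add  r0, r1, #57 → r0=0xed
body[4] sub  r5, r4, #56 → r5=0x10
body[5] sub  r3, r3, #63 → r3=0x40
body[6] mov  r3, r5 → r3=0x10
body[7] sub  r1, r5, #51 → r1=0xdd
epilogue: pop r5=0xb4, sp=0xd1
epilogue: pop r2=0xcb, sp=0xd2
epilogue: pop r1=0x8e, sp=0xd3
epilogue: pop r0=0x27, sp=0xd4
r0: callee-saved, written=True
r1: callee-saved, written=True
r3: caller-saved, written=True
r4: caller-saved, written=False

SURVIVE = r0,r1,r4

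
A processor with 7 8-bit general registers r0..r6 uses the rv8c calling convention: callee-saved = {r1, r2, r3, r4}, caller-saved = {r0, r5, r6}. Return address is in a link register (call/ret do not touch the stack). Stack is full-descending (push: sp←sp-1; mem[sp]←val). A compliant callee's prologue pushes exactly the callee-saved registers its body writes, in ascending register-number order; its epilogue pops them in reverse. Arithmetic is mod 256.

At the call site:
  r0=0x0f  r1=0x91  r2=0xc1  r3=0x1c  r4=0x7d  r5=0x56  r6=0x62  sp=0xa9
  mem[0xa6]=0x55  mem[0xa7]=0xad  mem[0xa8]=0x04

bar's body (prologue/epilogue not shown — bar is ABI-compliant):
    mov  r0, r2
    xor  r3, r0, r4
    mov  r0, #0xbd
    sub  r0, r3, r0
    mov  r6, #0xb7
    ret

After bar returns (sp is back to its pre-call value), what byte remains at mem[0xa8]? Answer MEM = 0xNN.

prologue: push r3 → mem[0xa8]=0x1c, sp=0xa8
body[0] mov  r0, r2 → r0=0xc1
body[1] xor  r3, r0, r4 → r3=0xbc
body[2] mov  r0, #0xbd → r0=0xbd
body[3] sub  r0, r3, r0 → r0=0xff
body[4] mov  r6, #0xb7 → r6=0xb7
epilogue: pop r3=0x1c, sp=0xa9
prologue pushed ['r3'] at ['0xa8']

MEM = 0x1c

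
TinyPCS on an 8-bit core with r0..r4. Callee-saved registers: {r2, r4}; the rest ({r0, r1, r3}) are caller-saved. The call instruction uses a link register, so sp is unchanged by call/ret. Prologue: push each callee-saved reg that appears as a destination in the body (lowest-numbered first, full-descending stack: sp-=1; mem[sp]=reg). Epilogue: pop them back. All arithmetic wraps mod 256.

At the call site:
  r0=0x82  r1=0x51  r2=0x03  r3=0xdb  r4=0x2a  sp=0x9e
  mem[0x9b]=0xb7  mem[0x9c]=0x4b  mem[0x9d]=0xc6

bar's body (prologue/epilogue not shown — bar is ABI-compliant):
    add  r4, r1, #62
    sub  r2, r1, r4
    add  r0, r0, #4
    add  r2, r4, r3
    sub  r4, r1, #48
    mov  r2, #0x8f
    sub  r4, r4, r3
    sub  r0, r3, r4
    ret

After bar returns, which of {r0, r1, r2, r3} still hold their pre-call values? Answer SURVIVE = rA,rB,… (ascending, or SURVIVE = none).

prologue: push r2 -> mem[0x9d]=0x03, sp=0x9d
prologue: push r4 -> mem[0x9c]=0x2a, sp=0x9c
body[0] add  r4, r1, #62 -> r4=0x8f
body[1] sub  r2, r1, r4 -> r2=0xc2
body[2] add  r0, r0, #4 -> r0=0x86
body[3] add  r2, r4, r3 -> r2=0x6a
body[4] sub  r4, r1, #48 -> r4=0x21
body[5] mov  r2, #0x8f -> r2=0x8f
body[6] sub  r4, r4, r3 -> r4=0x46
body[7] sub  r0, r3, r4 -> r0=0x95
epilogue: pop r4=0x2a, sp=0x9d
epilogue: pop r2=0x03, sp=0x9e
r0: caller-saved, written=True
r1: caller-saved, written=False
r2: callee-saved, written=True
r3: caller-saved, written=False

SURVIVE = r1,r2,r3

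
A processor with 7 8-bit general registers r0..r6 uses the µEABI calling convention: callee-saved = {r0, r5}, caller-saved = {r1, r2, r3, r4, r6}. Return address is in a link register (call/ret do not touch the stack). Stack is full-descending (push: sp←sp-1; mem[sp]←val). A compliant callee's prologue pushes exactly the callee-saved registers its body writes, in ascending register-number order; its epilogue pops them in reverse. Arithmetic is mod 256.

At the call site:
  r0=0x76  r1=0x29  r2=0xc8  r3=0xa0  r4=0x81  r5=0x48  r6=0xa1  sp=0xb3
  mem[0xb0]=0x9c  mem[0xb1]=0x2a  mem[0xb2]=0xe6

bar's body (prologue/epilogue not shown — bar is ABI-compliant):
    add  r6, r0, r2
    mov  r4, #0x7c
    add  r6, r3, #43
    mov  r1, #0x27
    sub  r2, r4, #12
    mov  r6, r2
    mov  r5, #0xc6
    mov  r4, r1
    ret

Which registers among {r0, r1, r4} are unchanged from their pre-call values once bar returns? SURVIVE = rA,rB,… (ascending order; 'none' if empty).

SURVIVE = r0

prologue: push r5 -> mem[0xb2]=0x48, sp=0xb2
body[0] add  r6, r0, r2 -> r6=0x3e
body[1] mov  r4, #0x7c -> r4=0x7c
body[2] add  r6, r3, #43 -> r6=0xcb
body[3] mov  r1, #0x27 -> r1=0x27
body[4] sub  r2, r4, #12 -> r2=0x70
body[5] mov  r6, r2 -> r6=0x70
body[6] mov  r5, #0xc6 -> r5=0xc6
body[7] mov  r4, r1 -> r4=0x27
epilogue: pop r5=0x48, sp=0xb3
r0: callee-saved, written=False
r1: caller-saved, written=True
r4: caller-saved, written=True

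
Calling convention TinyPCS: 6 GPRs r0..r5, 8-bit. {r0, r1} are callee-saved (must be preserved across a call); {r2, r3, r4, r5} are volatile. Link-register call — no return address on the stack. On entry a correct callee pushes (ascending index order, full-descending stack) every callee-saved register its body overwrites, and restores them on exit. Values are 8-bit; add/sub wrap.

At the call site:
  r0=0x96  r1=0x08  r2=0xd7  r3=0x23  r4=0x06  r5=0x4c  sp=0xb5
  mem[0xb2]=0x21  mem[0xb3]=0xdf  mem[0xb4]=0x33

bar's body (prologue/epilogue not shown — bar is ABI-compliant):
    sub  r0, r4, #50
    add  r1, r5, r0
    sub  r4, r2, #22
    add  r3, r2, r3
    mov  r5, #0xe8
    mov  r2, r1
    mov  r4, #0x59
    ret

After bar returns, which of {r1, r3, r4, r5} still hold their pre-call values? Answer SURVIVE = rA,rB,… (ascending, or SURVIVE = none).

SURVIVE = r1

prologue: push r0 -> mem[0xb4]=0x96, sp=0xb4
prologue: push r1 -> mem[0xb3]=0x08, sp=0xb3
body[0] sub  r0, r4, #50 -> r0=0xd4
body[1] add  r1, r5, r0 -> r1=0x20
body[2] sub  r4, r2, #22 -> r4=0xc1
body[3] add  r3, r2, r3 -> r3=0xfa
body[4] mov  r5, #0xe8 -> r5=0xe8
body[5] mov  r2, r1 -> r2=0x20
body[6] mov  r4, #0x59 -> r4=0x59
epilogue: pop r1=0x08, sp=0xb4
epilogue: pop r0=0x96, sp=0xb5
r1: callee-saved, written=True
r3: caller-saved, written=True
r4: caller-saved, written=True
r5: caller-saved, written=True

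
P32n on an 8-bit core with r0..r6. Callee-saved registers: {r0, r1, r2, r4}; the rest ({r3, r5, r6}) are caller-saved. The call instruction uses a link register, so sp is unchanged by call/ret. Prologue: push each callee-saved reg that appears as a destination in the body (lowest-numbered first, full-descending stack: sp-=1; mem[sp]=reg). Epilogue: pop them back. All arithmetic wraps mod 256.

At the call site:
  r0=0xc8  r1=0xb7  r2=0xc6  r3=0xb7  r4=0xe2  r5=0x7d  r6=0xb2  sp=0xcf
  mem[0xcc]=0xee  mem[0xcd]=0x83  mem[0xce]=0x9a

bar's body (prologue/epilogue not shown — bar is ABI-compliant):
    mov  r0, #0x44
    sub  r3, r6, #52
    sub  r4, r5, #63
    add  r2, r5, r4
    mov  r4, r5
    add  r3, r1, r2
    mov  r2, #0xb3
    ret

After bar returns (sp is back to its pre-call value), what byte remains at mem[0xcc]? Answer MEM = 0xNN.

prologue: push r0 → mem[0xce]=0xc8, sp=0xce
prologue: push r2 → mem[0xcd]=0xc6, sp=0xcd
prologue: push r4 → mem[0xcc]=0xe2, sp=0xcc
body[0] mov  r0, #0x44 → r0=0x44
body[1] sub  r3, r6, #52 → r3=0x7e
body[2] sub  r4, r5, #63 → r4=0x3e
body[3] add  r2, r5, r4 → r2=0xbb
body[4] mov  r4, r5 → r4=0x7d
body[5] add  r3, r1, r2 → r3=0x72
body[6] mov  r2, #0xb3 → r2=0xb3
epilogue: pop r4=0xe2, sp=0xcd
epilogue: pop r2=0xc6, sp=0xce
epilogue: pop r0=0xc8, sp=0xcf
prologue pushed ['r0', 'r2', 'r4'] at ['0xce', '0xcd', '0xcc']

MEM = 0xe2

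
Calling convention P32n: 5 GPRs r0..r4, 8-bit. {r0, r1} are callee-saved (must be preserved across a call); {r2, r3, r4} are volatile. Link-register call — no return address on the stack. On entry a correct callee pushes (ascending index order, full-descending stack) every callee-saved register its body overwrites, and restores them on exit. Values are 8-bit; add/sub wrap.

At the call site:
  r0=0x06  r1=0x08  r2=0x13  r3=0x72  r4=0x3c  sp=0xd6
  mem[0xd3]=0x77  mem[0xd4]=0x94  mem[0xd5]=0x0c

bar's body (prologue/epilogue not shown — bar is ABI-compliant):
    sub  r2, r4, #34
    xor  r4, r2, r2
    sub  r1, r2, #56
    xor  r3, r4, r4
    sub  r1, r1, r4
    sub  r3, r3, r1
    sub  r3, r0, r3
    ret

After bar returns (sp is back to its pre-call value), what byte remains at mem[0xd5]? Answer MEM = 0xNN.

MEM = 0x08

prologue: push r1 → mem[0xd5]=0x08, sp=0xd5
body[0] sub  r2, r4, #34 → r2=0x1a
body[1] xor  r4, r2, r2 → r4=0x00
body[2] sub  r1, r2, #56 → r1=0xe2
body[3] xor  r3, r4, r4 → r3=0x00
body[4] sub  r1, r1, r4 → r1=0xe2
body[5] sub  r3, r3, r1 → r3=0x1e
body[6] sub  r3, r0, r3 → r3=0xe8
epilogue: pop r1=0x08, sp=0xd6
prologue pushed ['r1'] at ['0xd5']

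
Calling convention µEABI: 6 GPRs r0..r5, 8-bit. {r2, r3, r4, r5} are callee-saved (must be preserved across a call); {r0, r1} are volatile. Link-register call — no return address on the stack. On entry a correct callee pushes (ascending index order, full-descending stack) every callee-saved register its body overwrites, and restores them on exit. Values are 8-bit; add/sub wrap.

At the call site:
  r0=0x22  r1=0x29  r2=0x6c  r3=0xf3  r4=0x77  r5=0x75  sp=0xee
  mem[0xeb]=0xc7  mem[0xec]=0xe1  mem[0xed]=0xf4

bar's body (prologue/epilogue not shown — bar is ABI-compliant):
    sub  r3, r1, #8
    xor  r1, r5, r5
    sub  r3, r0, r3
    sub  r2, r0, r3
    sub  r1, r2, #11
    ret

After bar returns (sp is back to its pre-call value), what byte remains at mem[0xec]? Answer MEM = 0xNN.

prologue: push r2 -> mem[0xed]=0x6c, sp=0xed
prologue: push r3 -> mem[0xec]=0xf3, sp=0xec
body[0] sub  r3, r1, #8 -> r3=0x21
body[1] xor  r1, r5, r5 -> r1=0x00
body[2] sub  r3, r0, r3 -> r3=0x01
body[3] sub  r2, r0, r3 -> r2=0x21
body[4] sub  r1, r2, #11 -> r1=0x16
epilogue: pop r3=0xf3, sp=0xed
epilogue: pop r2=0x6c, sp=0xee
prologue pushed ['r2', 'r3'] at ['0xed', '0xec']

MEM = 0xf3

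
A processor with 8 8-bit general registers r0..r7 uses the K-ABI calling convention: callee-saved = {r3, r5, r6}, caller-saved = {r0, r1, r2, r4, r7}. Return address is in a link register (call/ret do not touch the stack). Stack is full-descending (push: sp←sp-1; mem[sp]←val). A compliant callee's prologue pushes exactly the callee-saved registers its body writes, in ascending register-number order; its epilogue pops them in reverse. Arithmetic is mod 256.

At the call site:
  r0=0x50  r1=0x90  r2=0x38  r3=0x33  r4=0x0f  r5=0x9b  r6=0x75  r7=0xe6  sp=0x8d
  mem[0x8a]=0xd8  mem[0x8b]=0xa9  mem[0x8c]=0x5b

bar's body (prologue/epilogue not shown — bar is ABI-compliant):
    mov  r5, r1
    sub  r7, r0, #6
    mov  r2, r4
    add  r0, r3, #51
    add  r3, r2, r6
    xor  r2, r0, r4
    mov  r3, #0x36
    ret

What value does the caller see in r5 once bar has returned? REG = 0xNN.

prologue: push r3 -> mem[0x8c]=0x33, sp=0x8c
prologue: push r5 -> mem[0x8b]=0x9b, sp=0x8b
body[0] mov  r5, r1 -> r5=0x90
body[1] sub  r7, r0, #6 -> r7=0x4a
body[2] mov  r2, r4 -> r2=0x0f
body[3] add  r0, r3, #51 -> r0=0x66
body[4] add  r3, r2, r6 -> r3=0x84
body[5] xor  r2, r0, r4 -> r2=0x69
body[6] mov  r3, #0x36 -> r3=0x36
epilogue: pop r5=0x9b, sp=0x8c
epilogue: pop r3=0x33, sp=0x8d
r5 is callee-saved -> restored

REG = 0x9b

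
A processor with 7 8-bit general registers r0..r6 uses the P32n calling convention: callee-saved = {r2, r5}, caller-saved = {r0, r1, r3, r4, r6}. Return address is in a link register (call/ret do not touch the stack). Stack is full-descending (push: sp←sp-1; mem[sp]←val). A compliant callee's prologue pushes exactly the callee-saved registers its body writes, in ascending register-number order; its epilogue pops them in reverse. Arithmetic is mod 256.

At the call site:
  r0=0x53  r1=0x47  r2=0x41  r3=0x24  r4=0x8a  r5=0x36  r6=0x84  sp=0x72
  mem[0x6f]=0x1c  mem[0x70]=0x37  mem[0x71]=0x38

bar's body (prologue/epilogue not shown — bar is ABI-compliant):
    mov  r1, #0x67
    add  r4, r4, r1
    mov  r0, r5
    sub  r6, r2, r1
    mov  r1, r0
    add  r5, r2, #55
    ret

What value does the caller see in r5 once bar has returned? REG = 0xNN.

REG = 0x36

prologue: push r5 → mem[0x71]=0x36, sp=0x71
body[0] mov  r1, #0x67 → r1=0x67
body[1] add  r4, r4, r1 → r4=0xf1
body[2] mov  r0, r5 → r0=0x36
body[3] sub  r6, r2, r1 → r6=0xda
body[4] mov  r1, r0 → r1=0x36
body[5] add  r5, r2, #55 → r5=0x78
epilogue: pop r5=0x36, sp=0x72
r5 is callee-saved → restored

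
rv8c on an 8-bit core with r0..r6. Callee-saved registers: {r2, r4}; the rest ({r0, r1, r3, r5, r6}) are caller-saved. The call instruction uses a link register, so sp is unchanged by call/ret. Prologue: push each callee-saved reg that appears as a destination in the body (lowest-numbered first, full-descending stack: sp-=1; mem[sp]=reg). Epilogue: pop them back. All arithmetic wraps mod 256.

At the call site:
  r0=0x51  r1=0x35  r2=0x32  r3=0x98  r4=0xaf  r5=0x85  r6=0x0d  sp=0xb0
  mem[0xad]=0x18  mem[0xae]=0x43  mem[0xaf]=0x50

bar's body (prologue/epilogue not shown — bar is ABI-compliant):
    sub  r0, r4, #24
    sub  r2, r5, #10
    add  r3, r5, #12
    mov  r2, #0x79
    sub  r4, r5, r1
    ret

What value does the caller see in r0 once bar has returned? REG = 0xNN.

REG = 0x97

prologue: push r2 -> mem[0xaf]=0x32, sp=0xaf
prologue: push r4 -> mem[0xae]=0xaf, sp=0xae
body[0] sub  r0, r4, #24 -> r0=0x97
body[1] sub  r2, r5, #10 -> r2=0x7b
body[2] add  r3, r5, #12 -> r3=0x91
body[3] mov  r2, #0x79 -> r2=0x79
body[4] sub  r4, r5, r1 -> r4=0x50
epilogue: pop r4=0xaf, sp=0xaf
epilogue: pop r2=0x32, sp=0xb0
r0 is caller-saved -> body value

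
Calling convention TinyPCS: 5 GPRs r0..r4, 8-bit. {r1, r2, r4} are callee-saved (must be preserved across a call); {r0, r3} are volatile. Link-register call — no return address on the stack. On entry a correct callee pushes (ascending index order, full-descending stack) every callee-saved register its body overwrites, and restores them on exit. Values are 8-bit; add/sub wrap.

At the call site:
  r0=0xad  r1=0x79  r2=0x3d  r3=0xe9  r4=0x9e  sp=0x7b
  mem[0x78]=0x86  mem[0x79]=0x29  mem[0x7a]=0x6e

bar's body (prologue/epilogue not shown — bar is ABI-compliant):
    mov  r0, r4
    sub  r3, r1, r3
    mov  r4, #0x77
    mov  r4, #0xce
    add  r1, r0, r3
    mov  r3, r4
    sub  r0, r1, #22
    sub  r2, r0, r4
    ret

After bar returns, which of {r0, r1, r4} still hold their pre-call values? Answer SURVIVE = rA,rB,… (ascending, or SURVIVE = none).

prologue: push r1 -> mem[0x7a]=0x79, sp=0x7a
prologue: push r2 -> mem[0x79]=0x3d, sp=0x79
prologue: push r4 -> mem[0x78]=0x9e, sp=0x78
body[0] mov  r0, r4 -> r0=0x9e
body[1] sub  r3, r1, r3 -> r3=0x90
body[2] mov  r4, #0x77 -> r4=0x77
body[3] mov  r4, #0xce -> r4=0xce
body[4] add  r1, r0, r3 -> r1=0x2e
body[5] mov  r3, r4 -> r3=0xce
body[6] sub  r0, r1, #22 -> r0=0x18
body[7] sub  r2, r0, r4 -> r2=0x4a
epilogue: pop r4=0x9e, sp=0x79
epilogue: pop r2=0x3d, sp=0x7a
epilogue: pop r1=0x79, sp=0x7b
r0: caller-saved, written=True
r1: callee-saved, written=True
r4: callee-saved, written=True

SURVIVE = r1,r4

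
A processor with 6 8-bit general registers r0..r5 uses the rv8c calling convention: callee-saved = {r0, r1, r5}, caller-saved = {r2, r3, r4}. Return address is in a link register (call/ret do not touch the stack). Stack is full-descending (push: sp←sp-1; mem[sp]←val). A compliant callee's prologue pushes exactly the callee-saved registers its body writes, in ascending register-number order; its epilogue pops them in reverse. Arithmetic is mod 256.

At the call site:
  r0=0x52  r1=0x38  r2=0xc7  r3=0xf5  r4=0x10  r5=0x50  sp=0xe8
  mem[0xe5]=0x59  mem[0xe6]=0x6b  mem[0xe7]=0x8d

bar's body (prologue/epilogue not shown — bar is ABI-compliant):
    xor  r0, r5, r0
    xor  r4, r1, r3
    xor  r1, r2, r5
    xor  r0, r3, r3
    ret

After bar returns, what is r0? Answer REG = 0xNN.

REG = 0x52

prologue: push r0 → mem[0xe7]=0x52, sp=0xe7
prologue: push r1 → mem[0xe6]=0x38, sp=0xe6
body[0] xor  r0, r5, r0 → r0=0x02
body[1] xor  r4, r1, r3 → r4=0xcd
body[2] xor  r1, r2, r5 → r1=0x97
body[3] xor  r0, r3, r3 → r0=0x00
epilogue: pop r1=0x38, sp=0xe7
epilogue: pop r0=0x52, sp=0xe8
r0 is callee-saved → restored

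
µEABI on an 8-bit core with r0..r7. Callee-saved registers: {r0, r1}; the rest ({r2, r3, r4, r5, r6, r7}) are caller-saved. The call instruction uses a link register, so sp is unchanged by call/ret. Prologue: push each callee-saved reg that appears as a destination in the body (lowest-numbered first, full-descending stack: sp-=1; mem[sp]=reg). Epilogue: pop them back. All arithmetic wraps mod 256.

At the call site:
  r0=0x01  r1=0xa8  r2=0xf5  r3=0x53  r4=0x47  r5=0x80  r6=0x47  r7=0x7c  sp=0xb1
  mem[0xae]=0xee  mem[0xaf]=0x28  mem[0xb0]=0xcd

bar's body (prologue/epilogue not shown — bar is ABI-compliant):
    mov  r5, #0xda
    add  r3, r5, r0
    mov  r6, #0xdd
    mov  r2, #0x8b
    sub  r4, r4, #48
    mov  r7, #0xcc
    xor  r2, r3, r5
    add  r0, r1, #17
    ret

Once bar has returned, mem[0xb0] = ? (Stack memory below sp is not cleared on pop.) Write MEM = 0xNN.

prologue: push r0 -> mem[0xb0]=0x01, sp=0xb0
body[0] mov  r5, #0xda -> r5=0xda
body[1] add  r3, r5, r0 -> r3=0xdb
body[2] mov  r6, #0xdd -> r6=0xdd
body[3] mov  r2, #0x8b -> r2=0x8b
body[4] sub  r4, r4, #48 -> r4=0x17
body[5] mov  r7, #0xcc -> r7=0xcc
body[6] xor  r2, r3, r5 -> r2=0x01
body[7] add  r0, r1, #17 -> r0=0xb9
epilogue: pop r0=0x01, sp=0xb1
prologue pushed ['r0'] at ['0xb0']

MEM = 0x01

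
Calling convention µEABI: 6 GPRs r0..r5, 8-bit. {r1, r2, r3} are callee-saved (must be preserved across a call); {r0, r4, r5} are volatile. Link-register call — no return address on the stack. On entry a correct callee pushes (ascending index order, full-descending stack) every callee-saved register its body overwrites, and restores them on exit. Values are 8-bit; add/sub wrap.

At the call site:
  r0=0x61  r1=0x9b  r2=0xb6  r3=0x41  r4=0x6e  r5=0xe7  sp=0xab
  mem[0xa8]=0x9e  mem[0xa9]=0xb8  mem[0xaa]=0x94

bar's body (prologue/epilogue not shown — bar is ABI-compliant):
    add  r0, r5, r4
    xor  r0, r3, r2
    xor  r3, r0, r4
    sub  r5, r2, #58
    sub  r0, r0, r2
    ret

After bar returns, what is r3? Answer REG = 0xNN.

REG = 0x41

prologue: push r3 -> mem[0xaa]=0x41, sp=0xaa
body[0] add  r0, r5, r4 -> r0=0x55
body[1] xor  r0, r3, r2 -> r0=0xf7
body[2] xor  r3, r0, r4 -> r3=0x99
body[3] sub  r5, r2, #58 -> r5=0x7c
body[4] sub  r0, r0, r2 -> r0=0x41
epilogue: pop r3=0x41, sp=0xab
r3 is callee-saved -> restored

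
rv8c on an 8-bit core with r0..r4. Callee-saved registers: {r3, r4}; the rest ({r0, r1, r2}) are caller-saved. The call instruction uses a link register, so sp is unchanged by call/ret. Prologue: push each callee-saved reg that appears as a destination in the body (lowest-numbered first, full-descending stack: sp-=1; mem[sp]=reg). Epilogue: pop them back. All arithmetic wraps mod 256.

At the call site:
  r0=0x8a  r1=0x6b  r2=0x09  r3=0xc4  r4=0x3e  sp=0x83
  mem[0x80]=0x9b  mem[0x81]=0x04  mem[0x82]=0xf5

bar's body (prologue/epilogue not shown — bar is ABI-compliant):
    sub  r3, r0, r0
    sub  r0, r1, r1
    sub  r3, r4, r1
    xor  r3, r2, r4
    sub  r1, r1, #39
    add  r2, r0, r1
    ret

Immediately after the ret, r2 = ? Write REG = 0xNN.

REG = 0x44

prologue: push r3 -> mem[0x82]=0xc4, sp=0x82
body[0] sub  r3, r0, r0 -> r3=0x00
body[1] sub  r0, r1, r1 -> r0=0x00
body[2] sub  r3, r4, r1 -> r3=0xd3
body[3] xor  r3, r2, r4 -> r3=0x37
body[4] sub  r1, r1, #39 -> r1=0x44
body[5] add  r2, r0, r1 -> r2=0x44
epilogue: pop r3=0xc4, sp=0x83
r2 is caller-saved -> body value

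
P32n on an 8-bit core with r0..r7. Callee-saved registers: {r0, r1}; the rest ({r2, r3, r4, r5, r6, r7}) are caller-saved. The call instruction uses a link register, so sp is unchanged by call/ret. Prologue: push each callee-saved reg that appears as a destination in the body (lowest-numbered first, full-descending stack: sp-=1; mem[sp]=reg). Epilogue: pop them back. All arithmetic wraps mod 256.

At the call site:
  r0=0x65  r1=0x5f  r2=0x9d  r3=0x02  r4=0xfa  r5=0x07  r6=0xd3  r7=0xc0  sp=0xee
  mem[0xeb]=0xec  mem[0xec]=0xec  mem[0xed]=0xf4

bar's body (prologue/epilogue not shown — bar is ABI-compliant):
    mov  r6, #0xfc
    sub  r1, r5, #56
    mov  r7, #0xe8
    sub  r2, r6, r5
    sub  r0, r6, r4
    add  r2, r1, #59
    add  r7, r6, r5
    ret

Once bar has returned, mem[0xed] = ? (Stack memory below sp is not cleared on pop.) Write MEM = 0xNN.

prologue: push r0 -> mem[0xed]=0x65, sp=0xed
prologue: push r1 -> mem[0xec]=0x5f, sp=0xec
body[0] mov  r6, #0xfc -> r6=0xfc
body[1] sub  r1, r5, #56 -> r1=0xcf
body[2] mov  r7, #0xe8 -> r7=0xe8
body[3] sub  r2, r6, r5 -> r2=0xf5
body[4] sub  r0, r6, r4 -> r0=0x02
body[5] add  r2, r1, #59 -> r2=0x0a
body[6] add  r7, r6, r5 -> r7=0x03
epilogue: pop r1=0x5f, sp=0xed
epilogue: pop r0=0x65, sp=0xee
prologue pushed ['r0', 'r1'] at ['0xed', '0xec']

MEM = 0x65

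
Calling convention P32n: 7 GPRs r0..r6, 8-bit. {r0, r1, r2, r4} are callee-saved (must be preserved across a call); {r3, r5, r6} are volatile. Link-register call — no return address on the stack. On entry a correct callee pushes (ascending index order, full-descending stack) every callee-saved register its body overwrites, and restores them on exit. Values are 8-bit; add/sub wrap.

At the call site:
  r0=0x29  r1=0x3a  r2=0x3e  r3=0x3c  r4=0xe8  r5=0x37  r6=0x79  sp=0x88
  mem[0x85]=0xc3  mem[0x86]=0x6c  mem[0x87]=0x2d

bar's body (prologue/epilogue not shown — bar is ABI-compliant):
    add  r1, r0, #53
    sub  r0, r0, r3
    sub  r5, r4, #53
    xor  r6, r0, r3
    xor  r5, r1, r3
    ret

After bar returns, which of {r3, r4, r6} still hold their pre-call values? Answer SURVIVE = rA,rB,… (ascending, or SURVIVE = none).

SURVIVE = r3,r4

prologue: push r0 -> mem[0x87]=0x29, sp=0x87
prologue: push r1 -> mem[0x86]=0x3a, sp=0x86
body[0] add  r1, r0, #53 -> r1=0x5e
body[1] sub  r0, r0, r3 -> r0=0xed
body[2] sub  r5, r4, #53 -> r5=0xb3
body[3] xor  r6, r0, r3 -> r6=0xd1
body[4] xor  r5, r1, r3 -> r5=0x62
epilogue: pop r1=0x3a, sp=0x87
epilogue: pop r0=0x29, sp=0x88
r3: caller-saved, written=False
r4: callee-saved, written=False
r6: caller-saved, written=True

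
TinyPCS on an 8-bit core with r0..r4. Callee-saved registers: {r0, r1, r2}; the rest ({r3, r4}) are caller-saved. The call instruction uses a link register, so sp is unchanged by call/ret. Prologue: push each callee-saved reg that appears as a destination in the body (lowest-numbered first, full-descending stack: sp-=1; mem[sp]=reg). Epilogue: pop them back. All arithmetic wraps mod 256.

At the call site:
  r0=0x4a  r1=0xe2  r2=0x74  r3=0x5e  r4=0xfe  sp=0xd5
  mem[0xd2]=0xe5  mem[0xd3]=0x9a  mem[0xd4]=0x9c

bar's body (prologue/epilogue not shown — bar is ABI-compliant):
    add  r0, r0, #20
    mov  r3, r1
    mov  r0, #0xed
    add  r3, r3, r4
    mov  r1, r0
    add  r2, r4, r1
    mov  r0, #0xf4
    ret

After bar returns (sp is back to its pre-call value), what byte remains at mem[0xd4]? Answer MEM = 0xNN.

MEM = 0x4a

prologue: push r0 → mem[0xd4]=0x4a, sp=0xd4
prologue: push r1 → mem[0xd3]=0xe2, sp=0xd3
prologue: push r2 → mem[0xd2]=0x74, sp=0xd2
body[0] add  r0, r0, #20 → r0=0x5e
body[1] mov  r3, r1 → r3=0xe2
body[2] mov  r0, #0xed → r0=0xed
body[3] add  r3, r3, r4 → r3=0xe0
body[4] mov  r1, r0 → r1=0xed
body[5] add  r2, r4, r1 → r2=0xeb
body[6] mov  r0, #0xf4 → r0=0xf4
epilogue: pop r2=0x74, sp=0xd3
epilogue: pop r1=0xe2, sp=0xd4
epilogue: pop r0=0x4a, sp=0xd5
prologue pushed ['r0', 'r1', 'r2'] at ['0xd4', '0xd3', '0xd2']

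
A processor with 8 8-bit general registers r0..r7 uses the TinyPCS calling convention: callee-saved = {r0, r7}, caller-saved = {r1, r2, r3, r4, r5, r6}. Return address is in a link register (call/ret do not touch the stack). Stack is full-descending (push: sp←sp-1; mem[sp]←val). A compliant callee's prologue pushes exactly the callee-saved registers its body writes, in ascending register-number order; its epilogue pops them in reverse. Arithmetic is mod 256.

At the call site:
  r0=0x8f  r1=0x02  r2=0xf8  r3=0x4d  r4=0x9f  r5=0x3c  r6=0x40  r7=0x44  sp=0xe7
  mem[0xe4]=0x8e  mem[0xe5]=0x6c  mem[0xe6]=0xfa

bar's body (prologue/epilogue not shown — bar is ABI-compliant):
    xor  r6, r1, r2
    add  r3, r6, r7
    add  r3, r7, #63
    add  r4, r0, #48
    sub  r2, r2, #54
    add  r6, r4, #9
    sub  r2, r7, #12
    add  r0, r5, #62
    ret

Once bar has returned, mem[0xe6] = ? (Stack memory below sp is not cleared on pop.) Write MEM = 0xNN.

prologue: push r0 → mem[0xe6]=0x8f, sp=0xe6
body[0] xor  r6, r1, r2 → r6=0xfa
body[1] add  r3, r6, r7 → r3=0x3e
body[2] add  r3, r7, #63 → r3=0x83
body[3] add  r4, r0, #48 → r4=0xbf
body[4] sub  r2, r2, #54 → r2=0xc2
body[5] add  r6, r4, #9 → r6=0xc8
body[6] sub  r2, r7, #12 → r2=0x38
body[7] add  r0, r5, #62 → r0=0x7a
epilogue: pop r0=0x8f, sp=0xe7
prologue pushed ['r0'] at ['0xe6']

MEM = 0x8f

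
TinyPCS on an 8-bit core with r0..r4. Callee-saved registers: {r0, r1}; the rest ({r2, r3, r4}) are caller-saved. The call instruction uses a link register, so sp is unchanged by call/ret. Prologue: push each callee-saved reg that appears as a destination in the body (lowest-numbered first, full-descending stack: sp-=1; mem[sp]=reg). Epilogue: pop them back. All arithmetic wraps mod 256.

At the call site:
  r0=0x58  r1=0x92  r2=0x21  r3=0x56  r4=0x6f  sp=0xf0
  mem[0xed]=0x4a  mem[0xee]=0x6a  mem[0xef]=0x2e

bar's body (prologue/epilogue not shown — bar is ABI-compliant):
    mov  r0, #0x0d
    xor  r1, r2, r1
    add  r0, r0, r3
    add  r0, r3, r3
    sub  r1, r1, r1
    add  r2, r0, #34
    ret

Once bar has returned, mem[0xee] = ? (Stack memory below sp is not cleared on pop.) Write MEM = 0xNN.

MEM = 0x92

prologue: push r0 → mem[0xef]=0x58, sp=0xef
prologue: push r1 → mem[0xee]=0x92, sp=0xee
body[0] mov  r0, #0x0d → r0=0x0d
body[1] xor  r1, r2, r1 → r1=0xb3
body[2] add  r0, r0, r3 → r0=0x63
body[3] add  r0, r3, r3 → r0=0xac
body[4] sub  r1, r1, r1 → r1=0x00
body[5] add  r2, r0, #34 → r2=0xce
epilogue: pop r1=0x92, sp=0xef
epilogue: pop r0=0x58, sp=0xf0
prologue pushed ['r0', 'r1'] at ['0xef', '0xee']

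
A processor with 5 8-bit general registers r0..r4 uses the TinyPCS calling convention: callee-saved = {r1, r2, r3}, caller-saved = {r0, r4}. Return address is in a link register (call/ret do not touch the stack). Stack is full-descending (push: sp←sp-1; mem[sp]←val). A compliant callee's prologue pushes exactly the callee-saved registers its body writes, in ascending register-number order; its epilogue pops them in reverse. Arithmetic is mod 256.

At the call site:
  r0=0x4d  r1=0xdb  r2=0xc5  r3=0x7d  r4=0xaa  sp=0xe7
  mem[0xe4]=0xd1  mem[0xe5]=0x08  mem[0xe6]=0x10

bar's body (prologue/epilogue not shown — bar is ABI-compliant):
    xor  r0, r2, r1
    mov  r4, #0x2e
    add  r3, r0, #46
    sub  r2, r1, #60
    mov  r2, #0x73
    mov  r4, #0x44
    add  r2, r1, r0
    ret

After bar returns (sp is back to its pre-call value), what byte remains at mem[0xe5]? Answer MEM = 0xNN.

MEM = 0x7d

prologue: push r2 → mem[0xe6]=0xc5, sp=0xe6
prologue: push r3 → mem[0xe5]=0x7d, sp=0xe5
body[0] xor  r0, r2, r1 → r0=0x1e
body[1] mov  r4, #0x2e → r4=0x2e
body[2] add  r3, r0, #46 → r3=0x4c
body[3] sub  r2, r1, #60 → r2=0x9f
body[4] mov  r2, #0x73 → r2=0x73
body[5] mov  r4, #0x44 → r4=0x44
body[6] add  r2, r1, r0 → r2=0xf9
epilogue: pop r3=0x7d, sp=0xe6
epilogue: pop r2=0xc5, sp=0xe7
prologue pushed ['r2', 'r3'] at ['0xe6', '0xe5']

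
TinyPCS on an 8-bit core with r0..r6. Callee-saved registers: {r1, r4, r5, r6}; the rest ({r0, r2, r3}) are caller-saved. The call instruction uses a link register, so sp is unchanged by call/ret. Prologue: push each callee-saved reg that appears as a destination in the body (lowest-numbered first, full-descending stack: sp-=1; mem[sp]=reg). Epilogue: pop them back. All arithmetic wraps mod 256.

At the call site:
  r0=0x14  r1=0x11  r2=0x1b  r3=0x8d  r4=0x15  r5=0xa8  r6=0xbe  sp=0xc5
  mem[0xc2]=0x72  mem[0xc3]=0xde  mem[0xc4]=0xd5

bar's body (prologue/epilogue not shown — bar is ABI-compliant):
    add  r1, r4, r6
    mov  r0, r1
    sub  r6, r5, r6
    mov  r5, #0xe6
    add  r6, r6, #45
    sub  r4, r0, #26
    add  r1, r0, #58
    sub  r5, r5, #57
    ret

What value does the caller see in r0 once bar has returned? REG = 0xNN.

prologue: push r1 -> mem[0xc4]=0x11, sp=0xc4
prologue: push r4 -> mem[0xc3]=0x15, sp=0xc3
prologue: push r5 -> mem[0xc2]=0xa8, sp=0xc2
prologue: push r6 -> mem[0xc1]=0xbe, sp=0xc1
body[0] add  r1, r4, r6 -> r1=0xd3
body[1] mov  r0, r1 -> r0=0xd3
body[2] sub  r6, r5, r6 -> r6=0xea
body[3] mov  r5, #0xe6 -> r5=0xe6
body[4] add  r6, r6, #45 -> r6=0x17
body[5] sub  r4, r0, #26 -> r4=0xb9
body[6] add  r1, r0, #58 -> r1=0x0d
body[7] sub  r5, r5, #57 -> r5=0xad
epilogue: pop r6=0xbe, sp=0xc2
epilogue: pop r5=0xa8, sp=0xc3
epilogue: pop r4=0x15, sp=0xc4
epilogue: pop r1=0x11, sp=0xc5
r0 is caller-saved -> body value

REG = 0xd3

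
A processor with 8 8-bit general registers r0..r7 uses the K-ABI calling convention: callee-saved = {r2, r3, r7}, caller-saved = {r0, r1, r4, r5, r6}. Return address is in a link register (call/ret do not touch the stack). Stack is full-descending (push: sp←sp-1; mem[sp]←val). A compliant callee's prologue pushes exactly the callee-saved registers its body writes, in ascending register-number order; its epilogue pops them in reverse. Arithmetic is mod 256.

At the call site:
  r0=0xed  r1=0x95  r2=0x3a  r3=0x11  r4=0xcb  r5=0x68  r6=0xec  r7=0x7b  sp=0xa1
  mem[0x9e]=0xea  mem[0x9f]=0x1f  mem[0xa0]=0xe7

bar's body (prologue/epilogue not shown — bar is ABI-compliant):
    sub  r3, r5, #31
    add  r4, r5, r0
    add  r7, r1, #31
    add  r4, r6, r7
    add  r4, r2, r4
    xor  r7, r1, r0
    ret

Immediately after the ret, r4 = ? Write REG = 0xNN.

REG = 0xda

prologue: push r3 → mem[0xa0]=0x11, sp=0xa0
prologue: push r7 → mem[0x9f]=0x7b, sp=0x9f
body[0] sub  r3, r5, #31 → r3=0x49
body[1] add  r4, r5, r0 → r4=0x55
body[2] add  r7, r1, #31 → r7=0xb4
body[3] add  r4, r6, r7 → r4=0xa0
body[4] add  r4, r2, r4 → r4=0xda
body[5] xor  r7, r1, r0 → r7=0x78
epilogue: pop r7=0x7b, sp=0xa0
epilogue: pop r3=0x11, sp=0xa1
r4 is caller-saved → body value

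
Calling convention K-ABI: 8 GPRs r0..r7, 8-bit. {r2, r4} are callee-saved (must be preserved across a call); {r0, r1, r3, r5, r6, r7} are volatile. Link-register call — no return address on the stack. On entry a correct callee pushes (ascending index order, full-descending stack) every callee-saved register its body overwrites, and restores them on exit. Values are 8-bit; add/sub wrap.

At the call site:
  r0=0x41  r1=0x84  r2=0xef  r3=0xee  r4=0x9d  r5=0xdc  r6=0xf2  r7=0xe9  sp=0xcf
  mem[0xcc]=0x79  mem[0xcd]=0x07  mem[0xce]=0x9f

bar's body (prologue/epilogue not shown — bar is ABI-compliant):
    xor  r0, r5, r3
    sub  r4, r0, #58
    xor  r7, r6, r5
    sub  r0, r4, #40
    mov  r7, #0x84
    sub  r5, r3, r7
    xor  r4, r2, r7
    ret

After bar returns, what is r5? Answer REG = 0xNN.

REG = 0x6a

prologue: push r4 -> mem[0xce]=0x9d, sp=0xce
body[0] xor  r0, r5, r3 -> r0=0x32
body[1] sub  r4, r0, #58 -> r4=0xf8
body[2] xor  r7, r6, r5 -> r7=0x2e
body[3] sub  r0, r4, #40 -> r0=0xd0
body[4] mov  r7, #0x84 -> r7=0x84
body[5] sub  r5, r3, r7 -> r5=0x6a
body[6] xor  r4, r2, r7 -> r4=0x6b
epilogue: pop r4=0x9d, sp=0xcf
r5 is caller-saved -> body value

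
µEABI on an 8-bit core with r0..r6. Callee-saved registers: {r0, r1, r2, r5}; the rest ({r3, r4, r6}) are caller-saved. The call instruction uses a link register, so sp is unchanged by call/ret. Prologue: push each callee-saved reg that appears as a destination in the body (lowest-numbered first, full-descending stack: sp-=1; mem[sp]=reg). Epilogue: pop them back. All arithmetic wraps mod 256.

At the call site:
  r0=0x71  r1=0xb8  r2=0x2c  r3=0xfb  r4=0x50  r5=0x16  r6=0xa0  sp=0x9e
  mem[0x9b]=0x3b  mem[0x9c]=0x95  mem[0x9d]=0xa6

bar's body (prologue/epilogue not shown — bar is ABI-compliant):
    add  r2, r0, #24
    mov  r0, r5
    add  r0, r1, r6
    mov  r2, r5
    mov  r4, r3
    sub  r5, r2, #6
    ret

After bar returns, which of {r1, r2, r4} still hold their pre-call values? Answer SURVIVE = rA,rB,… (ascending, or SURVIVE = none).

SURVIVE = r1,r2

prologue: push r0 → mem[0x9d]=0x71, sp=0x9d
prologue: push r2 → mem[0x9c]=0x2c, sp=0x9c
prologue: push r5 → mem[0x9b]=0x16, sp=0x9b
body[0] add  r2, r0, #24 → r2=0x89
body[1] mov  r0, r5 → r0=0x16
body[2] add  r0, r1, r6 → r0=0x58
body[3] mov  r2, r5 → r2=0x16
body[4] mov  r4, r3 → r4=0xfb
body[5] sub  r5, r2, #6 → r5=0x10
epilogue: pop r5=0x16, sp=0x9c
epilogue: pop r2=0x2c, sp=0x9d
epilogue: pop r0=0x71, sp=0x9e
r1: callee-saved, written=False
r2: callee-saved, written=True
r4: caller-saved, written=True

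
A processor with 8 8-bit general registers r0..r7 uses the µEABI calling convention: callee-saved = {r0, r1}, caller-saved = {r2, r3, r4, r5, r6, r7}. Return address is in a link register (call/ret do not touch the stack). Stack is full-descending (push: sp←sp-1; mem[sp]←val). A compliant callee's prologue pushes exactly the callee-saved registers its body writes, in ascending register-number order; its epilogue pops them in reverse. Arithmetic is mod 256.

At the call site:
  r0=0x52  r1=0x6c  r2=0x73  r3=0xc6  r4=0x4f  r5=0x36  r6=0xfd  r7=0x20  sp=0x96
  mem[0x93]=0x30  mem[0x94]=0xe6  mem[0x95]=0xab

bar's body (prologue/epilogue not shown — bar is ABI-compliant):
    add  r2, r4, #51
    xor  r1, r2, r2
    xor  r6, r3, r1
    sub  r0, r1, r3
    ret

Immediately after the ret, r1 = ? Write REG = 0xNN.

REG = 0x6c

prologue: push r0 → mem[0x95]=0x52, sp=0x95
prologue: push r1 → mem[0x94]=0x6c, sp=0x94
body[0] add  r2, r4, #51 → r2=0x82
body[1] xor  r1, r2, r2 → r1=0x00
body[2] xor  r6, r3, r1 → r6=0xc6
body[3] sub  r0, r1, r3 → r0=0x3a
epilogue: pop r1=0x6c, sp=0x95
epilogue: pop r0=0x52, sp=0x96
r1 is callee-saved → restored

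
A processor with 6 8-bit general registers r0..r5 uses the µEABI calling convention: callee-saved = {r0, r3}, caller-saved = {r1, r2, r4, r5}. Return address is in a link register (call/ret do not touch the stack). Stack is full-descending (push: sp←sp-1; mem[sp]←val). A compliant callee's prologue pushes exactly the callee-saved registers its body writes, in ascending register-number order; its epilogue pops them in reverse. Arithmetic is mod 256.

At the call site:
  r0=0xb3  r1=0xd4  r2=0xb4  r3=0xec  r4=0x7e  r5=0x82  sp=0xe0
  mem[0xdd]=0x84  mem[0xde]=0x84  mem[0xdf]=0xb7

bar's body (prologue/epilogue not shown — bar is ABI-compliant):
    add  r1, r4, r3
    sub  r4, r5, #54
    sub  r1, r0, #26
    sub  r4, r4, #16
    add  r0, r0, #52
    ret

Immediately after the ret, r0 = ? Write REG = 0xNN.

prologue: push r0 → mem[0xdf]=0xb3, sp=0xdf
body[0] add  r1, r4, r3 → r1=0x6a
body[1] sub  r4, r5, #54 → r4=0x4c
body[2] sub  r1, r0, #26 → r1=0x99
body[3] sub  r4, r4, #16 → r4=0x3c
body[4] add  r0, r0, #52 → r0=0xe7
epilogue: pop r0=0xb3, sp=0xe0
r0 is callee-saved → restored

REG = 0xb3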